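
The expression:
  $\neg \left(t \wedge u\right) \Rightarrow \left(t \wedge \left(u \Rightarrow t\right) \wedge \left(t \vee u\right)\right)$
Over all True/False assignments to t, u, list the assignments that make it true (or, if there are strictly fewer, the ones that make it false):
is true only for:
  t=True, u=False;
  t=True, u=True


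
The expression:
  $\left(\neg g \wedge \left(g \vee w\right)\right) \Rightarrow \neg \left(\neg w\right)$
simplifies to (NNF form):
$\text{True}$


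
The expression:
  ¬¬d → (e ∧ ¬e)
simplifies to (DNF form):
¬d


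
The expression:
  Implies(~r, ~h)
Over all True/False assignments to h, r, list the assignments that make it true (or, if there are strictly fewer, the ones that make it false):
is false only for:
  h=True, r=False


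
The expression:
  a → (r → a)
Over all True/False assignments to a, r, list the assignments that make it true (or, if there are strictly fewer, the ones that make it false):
is always true.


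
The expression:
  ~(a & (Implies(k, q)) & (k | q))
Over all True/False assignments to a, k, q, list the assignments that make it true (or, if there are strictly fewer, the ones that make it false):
is false only for:
  a=True, k=False, q=True;
  a=True, k=True, q=True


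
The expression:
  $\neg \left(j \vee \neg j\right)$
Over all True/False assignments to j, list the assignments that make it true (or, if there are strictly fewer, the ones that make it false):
is never true.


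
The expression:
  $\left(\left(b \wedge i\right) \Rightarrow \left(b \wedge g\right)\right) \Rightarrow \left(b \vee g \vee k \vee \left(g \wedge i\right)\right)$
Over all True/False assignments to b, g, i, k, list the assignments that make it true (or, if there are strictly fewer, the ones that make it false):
is false only for:
  b=False, g=False, i=False, k=False;
  b=False, g=False, i=True, k=False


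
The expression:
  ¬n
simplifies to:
¬n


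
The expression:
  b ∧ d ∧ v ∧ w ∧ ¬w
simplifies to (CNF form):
False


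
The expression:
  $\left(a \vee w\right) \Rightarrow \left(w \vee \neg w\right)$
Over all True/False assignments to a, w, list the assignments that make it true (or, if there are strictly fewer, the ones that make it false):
is always true.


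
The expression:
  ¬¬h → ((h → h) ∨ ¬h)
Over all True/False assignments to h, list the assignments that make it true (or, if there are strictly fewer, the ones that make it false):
is always true.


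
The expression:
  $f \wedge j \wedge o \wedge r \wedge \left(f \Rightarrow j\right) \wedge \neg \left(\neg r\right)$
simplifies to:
$f \wedge j \wedge o \wedge r$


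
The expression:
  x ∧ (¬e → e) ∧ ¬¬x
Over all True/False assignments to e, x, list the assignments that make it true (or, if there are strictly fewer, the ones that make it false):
is true only for:
  e=True, x=True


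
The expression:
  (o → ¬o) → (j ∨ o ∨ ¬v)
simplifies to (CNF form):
j ∨ o ∨ ¬v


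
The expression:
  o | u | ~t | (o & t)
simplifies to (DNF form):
o | u | ~t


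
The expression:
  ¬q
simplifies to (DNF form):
¬q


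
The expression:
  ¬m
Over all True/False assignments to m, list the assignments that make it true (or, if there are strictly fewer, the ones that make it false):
is true only for:
  m=False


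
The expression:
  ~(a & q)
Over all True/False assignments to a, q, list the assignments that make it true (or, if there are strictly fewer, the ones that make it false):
is false only for:
  a=True, q=True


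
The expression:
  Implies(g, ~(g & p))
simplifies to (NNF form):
~g | ~p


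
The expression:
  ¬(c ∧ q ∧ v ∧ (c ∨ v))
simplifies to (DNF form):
¬c ∨ ¬q ∨ ¬v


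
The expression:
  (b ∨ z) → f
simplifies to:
f ∨ (¬b ∧ ¬z)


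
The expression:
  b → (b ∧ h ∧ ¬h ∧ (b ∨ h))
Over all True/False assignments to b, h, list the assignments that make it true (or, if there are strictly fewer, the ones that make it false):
is true only for:
  b=False, h=False;
  b=False, h=True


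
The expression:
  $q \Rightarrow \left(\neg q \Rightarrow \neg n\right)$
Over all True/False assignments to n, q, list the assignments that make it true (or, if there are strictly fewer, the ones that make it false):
is always true.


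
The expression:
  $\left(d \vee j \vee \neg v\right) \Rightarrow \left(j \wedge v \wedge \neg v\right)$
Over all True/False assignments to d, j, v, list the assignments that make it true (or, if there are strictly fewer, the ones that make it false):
is true only for:
  d=False, j=False, v=True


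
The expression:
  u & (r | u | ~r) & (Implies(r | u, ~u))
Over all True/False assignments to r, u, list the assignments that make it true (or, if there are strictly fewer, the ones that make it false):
is never true.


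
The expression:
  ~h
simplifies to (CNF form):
~h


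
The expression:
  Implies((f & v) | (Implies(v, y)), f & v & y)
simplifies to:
v & (f | ~y) & (y | ~f)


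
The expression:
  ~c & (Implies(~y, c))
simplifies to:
y & ~c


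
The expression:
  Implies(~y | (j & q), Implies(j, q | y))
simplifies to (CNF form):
q | y | ~j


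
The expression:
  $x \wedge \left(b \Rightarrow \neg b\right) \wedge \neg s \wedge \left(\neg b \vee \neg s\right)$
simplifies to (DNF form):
$x \wedge \neg b \wedge \neg s$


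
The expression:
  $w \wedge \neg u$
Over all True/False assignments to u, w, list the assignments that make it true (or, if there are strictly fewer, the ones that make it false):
is true only for:
  u=False, w=True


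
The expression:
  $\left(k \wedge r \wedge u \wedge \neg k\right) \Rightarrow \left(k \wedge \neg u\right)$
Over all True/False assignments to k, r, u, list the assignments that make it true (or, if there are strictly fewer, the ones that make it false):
is always true.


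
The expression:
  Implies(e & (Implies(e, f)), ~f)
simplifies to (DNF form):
~e | ~f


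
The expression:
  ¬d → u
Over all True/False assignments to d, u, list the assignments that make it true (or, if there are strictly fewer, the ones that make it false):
is false only for:
  d=False, u=False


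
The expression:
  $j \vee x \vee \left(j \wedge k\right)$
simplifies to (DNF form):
$j \vee x$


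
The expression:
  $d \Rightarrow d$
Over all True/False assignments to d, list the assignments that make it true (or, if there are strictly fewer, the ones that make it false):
is always true.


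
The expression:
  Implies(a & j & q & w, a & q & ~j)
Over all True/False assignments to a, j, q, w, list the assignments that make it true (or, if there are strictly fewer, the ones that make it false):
is false only for:
  a=True, j=True, q=True, w=True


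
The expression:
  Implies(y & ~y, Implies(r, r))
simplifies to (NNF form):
True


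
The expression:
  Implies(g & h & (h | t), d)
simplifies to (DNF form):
d | ~g | ~h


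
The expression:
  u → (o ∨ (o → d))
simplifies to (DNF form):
True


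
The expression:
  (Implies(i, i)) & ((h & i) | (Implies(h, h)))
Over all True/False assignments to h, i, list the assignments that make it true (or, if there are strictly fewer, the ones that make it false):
is always true.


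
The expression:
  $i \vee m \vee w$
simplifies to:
$i \vee m \vee w$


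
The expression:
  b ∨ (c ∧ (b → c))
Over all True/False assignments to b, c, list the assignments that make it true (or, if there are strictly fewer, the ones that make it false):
is false only for:
  b=False, c=False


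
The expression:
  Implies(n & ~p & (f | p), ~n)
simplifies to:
p | ~f | ~n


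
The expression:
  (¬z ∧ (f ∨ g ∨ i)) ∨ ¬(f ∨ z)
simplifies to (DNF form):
¬z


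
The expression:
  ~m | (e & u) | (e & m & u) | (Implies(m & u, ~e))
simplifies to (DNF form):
True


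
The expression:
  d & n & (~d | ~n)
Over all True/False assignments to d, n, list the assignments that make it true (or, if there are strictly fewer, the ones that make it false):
is never true.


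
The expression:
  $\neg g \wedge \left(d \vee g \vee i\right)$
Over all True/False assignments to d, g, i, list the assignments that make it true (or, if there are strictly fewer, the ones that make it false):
is true only for:
  d=False, g=False, i=True;
  d=True, g=False, i=False;
  d=True, g=False, i=True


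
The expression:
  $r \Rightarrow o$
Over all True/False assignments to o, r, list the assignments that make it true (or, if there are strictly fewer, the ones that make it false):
is false only for:
  o=False, r=True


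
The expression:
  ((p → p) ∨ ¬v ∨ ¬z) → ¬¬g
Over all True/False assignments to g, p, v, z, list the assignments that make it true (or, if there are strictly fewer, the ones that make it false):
is true only for:
  g=True, p=False, v=False, z=False;
  g=True, p=False, v=False, z=True;
  g=True, p=False, v=True, z=False;
  g=True, p=False, v=True, z=True;
  g=True, p=True, v=False, z=False;
  g=True, p=True, v=False, z=True;
  g=True, p=True, v=True, z=False;
  g=True, p=True, v=True, z=True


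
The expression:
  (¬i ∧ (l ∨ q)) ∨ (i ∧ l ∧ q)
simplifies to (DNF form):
(l ∧ q) ∨ (l ∧ ¬i) ∨ (q ∧ ¬i)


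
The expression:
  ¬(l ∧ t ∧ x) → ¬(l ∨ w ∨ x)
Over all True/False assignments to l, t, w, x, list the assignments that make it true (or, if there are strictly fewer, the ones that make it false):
is true only for:
  l=False, t=False, w=False, x=False;
  l=False, t=True, w=False, x=False;
  l=True, t=True, w=False, x=True;
  l=True, t=True, w=True, x=True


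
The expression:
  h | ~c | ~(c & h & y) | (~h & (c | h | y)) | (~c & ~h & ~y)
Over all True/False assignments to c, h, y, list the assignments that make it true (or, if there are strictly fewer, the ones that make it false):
is always true.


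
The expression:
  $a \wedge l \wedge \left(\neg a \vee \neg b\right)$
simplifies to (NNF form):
$a \wedge l \wedge \neg b$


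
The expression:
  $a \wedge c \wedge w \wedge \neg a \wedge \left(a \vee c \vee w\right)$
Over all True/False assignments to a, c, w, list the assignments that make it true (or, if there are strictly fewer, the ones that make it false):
is never true.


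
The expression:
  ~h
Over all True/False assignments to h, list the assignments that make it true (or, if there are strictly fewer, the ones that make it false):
is true only for:
  h=False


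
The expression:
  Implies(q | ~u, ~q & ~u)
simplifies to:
~q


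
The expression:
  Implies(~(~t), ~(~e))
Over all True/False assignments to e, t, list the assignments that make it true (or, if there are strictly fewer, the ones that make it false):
is false only for:
  e=False, t=True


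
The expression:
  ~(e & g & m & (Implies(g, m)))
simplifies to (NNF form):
~e | ~g | ~m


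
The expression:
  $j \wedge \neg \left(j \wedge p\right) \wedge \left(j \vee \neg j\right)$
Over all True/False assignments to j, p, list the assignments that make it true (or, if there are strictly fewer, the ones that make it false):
is true only for:
  j=True, p=False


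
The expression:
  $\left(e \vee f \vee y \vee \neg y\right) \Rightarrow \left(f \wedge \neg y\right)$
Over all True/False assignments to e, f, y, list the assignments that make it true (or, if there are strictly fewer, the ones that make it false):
is true only for:
  e=False, f=True, y=False;
  e=True, f=True, y=False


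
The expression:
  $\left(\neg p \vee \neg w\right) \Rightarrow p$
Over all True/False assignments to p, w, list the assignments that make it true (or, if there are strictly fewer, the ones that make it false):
is true only for:
  p=True, w=False;
  p=True, w=True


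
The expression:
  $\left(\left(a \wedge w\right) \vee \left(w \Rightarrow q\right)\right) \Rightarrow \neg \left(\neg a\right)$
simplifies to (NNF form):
$a \vee \left(w \wedge \neg q\right)$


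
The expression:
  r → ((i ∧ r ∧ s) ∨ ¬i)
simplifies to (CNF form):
s ∨ ¬i ∨ ¬r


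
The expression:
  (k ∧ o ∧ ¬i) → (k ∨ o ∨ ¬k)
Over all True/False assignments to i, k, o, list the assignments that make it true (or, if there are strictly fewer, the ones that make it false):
is always true.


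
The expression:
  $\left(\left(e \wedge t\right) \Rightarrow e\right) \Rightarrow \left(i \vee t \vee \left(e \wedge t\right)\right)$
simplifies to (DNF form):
$i \vee t$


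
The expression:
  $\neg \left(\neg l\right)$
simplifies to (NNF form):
$l$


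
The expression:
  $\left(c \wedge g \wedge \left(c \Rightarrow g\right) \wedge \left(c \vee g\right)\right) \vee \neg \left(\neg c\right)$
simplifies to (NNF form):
$c$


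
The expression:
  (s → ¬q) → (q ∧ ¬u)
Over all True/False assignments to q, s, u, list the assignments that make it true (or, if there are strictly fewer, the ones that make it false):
is true only for:
  q=True, s=False, u=False;
  q=True, s=True, u=False;
  q=True, s=True, u=True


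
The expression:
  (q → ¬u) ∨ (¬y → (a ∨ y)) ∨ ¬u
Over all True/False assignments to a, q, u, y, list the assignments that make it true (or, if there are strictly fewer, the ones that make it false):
is false only for:
  a=False, q=True, u=True, y=False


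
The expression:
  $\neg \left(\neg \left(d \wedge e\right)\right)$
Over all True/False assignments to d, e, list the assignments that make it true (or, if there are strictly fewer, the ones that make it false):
is true only for:
  d=True, e=True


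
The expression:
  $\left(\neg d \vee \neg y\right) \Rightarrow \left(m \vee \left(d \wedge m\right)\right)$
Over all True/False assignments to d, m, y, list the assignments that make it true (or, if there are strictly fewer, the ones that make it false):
is false only for:
  d=False, m=False, y=False;
  d=False, m=False, y=True;
  d=True, m=False, y=False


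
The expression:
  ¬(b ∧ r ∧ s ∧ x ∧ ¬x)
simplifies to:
True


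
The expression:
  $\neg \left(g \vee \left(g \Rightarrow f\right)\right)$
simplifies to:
$\text{False}$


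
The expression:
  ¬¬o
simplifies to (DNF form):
o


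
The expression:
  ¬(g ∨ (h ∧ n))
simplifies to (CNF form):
¬g ∧ (¬h ∨ ¬n)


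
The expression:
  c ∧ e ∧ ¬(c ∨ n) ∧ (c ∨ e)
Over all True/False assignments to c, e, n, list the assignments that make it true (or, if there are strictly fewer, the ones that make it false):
is never true.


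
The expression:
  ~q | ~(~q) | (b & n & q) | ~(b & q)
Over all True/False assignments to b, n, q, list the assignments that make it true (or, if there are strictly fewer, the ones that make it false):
is always true.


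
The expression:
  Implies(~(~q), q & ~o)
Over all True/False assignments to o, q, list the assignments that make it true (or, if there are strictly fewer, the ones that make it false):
is false only for:
  o=True, q=True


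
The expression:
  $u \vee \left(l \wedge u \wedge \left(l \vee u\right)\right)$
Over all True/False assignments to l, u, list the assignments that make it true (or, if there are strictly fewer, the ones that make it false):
is true only for:
  l=False, u=True;
  l=True, u=True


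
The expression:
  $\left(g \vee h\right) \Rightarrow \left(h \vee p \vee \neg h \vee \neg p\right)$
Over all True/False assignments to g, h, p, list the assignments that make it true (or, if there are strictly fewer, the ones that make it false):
is always true.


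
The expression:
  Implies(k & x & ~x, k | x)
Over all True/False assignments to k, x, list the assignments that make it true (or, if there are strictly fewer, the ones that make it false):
is always true.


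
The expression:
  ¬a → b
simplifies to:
a ∨ b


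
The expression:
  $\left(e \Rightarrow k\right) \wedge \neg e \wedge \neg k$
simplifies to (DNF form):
$\neg e \wedge \neg k$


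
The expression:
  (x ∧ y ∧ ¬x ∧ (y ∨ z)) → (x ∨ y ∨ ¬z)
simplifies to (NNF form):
True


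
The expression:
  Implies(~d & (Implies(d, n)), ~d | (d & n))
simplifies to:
True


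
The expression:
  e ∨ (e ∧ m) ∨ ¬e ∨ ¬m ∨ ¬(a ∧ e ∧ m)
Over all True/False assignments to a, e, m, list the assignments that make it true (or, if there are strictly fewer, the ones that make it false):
is always true.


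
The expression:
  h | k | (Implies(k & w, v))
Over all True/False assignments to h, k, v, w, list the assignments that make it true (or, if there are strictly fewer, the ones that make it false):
is always true.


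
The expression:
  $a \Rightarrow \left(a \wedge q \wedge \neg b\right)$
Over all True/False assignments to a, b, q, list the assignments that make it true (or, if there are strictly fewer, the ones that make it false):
is false only for:
  a=True, b=False, q=False;
  a=True, b=True, q=False;
  a=True, b=True, q=True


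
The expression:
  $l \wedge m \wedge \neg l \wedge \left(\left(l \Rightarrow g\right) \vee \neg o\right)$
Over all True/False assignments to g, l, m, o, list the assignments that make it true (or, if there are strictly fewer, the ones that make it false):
is never true.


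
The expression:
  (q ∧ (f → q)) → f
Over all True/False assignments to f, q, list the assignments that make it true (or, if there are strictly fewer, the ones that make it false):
is false only for:
  f=False, q=True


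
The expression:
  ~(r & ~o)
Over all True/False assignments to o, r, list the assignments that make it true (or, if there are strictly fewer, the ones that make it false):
is false only for:
  o=False, r=True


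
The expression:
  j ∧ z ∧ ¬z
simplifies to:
False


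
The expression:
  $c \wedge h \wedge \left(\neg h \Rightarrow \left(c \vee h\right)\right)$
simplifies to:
$c \wedge h$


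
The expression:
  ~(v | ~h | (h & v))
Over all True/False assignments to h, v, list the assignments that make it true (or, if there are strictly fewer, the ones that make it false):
is true only for:
  h=True, v=False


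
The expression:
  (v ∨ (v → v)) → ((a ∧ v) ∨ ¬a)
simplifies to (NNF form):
v ∨ ¬a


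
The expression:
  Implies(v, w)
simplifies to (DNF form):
w | ~v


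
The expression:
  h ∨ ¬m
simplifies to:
h ∨ ¬m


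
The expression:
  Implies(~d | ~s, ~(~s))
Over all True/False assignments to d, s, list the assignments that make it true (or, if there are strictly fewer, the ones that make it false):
is true only for:
  d=False, s=True;
  d=True, s=True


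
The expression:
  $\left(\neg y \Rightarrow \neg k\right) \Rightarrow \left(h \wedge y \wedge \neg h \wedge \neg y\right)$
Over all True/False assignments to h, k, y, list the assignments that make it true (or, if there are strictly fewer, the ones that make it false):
is true only for:
  h=False, k=True, y=False;
  h=True, k=True, y=False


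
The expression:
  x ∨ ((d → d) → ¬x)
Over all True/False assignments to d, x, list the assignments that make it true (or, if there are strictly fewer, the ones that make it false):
is always true.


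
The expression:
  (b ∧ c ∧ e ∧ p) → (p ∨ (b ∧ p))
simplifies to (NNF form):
True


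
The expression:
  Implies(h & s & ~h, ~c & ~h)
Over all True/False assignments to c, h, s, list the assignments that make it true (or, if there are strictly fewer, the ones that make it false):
is always true.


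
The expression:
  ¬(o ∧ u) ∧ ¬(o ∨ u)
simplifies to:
¬o ∧ ¬u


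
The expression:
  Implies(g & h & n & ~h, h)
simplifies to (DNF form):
True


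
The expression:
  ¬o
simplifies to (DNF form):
¬o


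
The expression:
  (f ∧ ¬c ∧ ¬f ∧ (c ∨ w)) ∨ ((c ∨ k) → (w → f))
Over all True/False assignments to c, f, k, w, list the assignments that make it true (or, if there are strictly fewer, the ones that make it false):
is false only for:
  c=False, f=False, k=True, w=True;
  c=True, f=False, k=False, w=True;
  c=True, f=False, k=True, w=True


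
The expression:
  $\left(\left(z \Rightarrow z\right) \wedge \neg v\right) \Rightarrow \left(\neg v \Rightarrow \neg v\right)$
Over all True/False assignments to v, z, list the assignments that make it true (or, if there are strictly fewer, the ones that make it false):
is always true.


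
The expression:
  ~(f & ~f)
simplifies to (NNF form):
True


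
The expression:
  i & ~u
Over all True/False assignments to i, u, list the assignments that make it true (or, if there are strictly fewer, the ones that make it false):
is true only for:
  i=True, u=False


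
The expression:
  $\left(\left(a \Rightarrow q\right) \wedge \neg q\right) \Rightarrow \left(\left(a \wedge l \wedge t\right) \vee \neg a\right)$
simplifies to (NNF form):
$\text{True}$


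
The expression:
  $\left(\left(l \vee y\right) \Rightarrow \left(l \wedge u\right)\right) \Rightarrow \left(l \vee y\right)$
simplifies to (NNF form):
$l \vee y$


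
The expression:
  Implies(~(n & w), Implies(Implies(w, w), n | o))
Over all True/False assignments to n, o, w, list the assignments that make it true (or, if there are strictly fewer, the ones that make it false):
is false only for:
  n=False, o=False, w=False;
  n=False, o=False, w=True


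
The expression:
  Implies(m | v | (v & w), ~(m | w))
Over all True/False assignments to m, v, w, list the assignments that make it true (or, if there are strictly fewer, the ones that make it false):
is true only for:
  m=False, v=False, w=False;
  m=False, v=False, w=True;
  m=False, v=True, w=False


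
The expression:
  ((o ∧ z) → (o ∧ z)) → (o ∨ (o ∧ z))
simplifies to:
o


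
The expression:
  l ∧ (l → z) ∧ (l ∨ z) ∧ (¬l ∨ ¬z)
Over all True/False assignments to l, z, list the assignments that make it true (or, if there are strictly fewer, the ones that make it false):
is never true.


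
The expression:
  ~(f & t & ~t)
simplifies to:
True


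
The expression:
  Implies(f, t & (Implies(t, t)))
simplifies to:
t | ~f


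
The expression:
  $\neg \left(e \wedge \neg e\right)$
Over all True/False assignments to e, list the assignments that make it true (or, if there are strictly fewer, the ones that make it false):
is always true.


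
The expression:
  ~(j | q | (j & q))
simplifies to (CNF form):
~j & ~q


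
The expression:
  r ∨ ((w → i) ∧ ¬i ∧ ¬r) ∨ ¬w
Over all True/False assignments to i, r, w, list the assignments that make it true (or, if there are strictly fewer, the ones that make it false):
is false only for:
  i=False, r=False, w=True;
  i=True, r=False, w=True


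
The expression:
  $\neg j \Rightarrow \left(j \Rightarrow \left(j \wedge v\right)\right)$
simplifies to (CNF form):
$\text{True}$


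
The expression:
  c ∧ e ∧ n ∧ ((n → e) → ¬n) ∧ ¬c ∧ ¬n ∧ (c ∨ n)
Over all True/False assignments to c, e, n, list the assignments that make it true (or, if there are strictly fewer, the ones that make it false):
is never true.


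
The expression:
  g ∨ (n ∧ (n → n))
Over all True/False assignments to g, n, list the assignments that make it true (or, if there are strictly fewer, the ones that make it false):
is false only for:
  g=False, n=False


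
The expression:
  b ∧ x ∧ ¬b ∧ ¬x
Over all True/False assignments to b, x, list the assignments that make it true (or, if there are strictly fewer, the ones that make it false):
is never true.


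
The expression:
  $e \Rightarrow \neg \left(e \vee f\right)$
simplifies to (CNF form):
$\neg e$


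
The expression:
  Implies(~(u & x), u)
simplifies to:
u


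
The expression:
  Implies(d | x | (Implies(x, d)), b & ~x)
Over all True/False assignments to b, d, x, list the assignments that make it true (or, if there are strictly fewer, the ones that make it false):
is true only for:
  b=True, d=False, x=False;
  b=True, d=True, x=False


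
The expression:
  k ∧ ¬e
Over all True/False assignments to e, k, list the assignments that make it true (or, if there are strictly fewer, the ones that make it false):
is true only for:
  e=False, k=True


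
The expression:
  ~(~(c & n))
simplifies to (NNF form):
c & n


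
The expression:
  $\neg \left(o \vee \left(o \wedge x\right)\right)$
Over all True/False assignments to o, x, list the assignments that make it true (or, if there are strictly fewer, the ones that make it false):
is true only for:
  o=False, x=False;
  o=False, x=True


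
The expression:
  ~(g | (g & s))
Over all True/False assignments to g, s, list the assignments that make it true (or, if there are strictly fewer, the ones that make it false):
is true only for:
  g=False, s=False;
  g=False, s=True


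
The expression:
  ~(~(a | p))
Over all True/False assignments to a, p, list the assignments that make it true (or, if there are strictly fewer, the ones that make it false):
is false only for:
  a=False, p=False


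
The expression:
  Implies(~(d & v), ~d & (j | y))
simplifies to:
(v | ~d) & (d | j | y)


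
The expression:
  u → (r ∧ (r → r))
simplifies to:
r ∨ ¬u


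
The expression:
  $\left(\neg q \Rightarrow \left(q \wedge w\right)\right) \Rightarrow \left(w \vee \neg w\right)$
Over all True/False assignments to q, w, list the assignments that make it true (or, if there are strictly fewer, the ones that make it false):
is always true.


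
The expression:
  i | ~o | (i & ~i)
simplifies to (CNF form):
i | ~o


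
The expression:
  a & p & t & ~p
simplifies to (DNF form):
False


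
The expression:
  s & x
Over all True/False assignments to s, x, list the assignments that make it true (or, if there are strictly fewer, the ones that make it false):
is true only for:
  s=True, x=True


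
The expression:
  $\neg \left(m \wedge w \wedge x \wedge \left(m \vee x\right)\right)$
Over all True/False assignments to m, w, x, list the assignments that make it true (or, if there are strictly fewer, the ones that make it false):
is false only for:
  m=True, w=True, x=True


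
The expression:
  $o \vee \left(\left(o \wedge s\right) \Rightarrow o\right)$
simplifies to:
$\text{True}$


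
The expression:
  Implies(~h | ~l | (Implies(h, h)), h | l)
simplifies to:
h | l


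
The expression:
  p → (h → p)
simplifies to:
True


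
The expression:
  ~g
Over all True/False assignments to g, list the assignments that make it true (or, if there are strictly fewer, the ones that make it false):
is true only for:
  g=False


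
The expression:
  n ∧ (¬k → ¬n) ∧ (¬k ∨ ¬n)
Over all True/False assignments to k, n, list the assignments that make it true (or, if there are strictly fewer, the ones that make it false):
is never true.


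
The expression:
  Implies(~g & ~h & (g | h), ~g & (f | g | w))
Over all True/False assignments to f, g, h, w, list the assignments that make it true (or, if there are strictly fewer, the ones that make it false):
is always true.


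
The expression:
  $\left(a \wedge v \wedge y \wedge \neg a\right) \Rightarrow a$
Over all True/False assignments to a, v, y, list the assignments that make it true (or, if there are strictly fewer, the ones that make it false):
is always true.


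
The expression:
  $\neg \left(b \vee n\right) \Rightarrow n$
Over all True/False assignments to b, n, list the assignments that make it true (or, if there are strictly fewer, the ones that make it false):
is false only for:
  b=False, n=False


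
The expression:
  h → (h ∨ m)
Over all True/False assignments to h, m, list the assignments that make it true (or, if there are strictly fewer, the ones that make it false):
is always true.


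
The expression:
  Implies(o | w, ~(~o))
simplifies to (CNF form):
o | ~w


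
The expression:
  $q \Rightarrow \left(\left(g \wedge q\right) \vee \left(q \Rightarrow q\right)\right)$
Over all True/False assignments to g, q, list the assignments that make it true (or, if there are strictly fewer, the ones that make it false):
is always true.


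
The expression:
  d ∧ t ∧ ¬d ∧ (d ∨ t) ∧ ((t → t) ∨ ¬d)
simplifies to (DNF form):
False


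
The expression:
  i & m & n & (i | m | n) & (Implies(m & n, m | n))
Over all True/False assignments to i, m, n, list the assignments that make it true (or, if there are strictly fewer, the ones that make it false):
is true only for:
  i=True, m=True, n=True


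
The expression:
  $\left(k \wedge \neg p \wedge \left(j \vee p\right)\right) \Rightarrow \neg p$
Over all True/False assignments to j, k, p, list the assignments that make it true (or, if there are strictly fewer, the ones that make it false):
is always true.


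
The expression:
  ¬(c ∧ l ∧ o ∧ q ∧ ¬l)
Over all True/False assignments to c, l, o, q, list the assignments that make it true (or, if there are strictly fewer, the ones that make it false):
is always true.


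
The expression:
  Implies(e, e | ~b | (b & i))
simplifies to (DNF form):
True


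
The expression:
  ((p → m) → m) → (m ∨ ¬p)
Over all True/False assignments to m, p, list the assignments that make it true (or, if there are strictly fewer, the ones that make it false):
is false only for:
  m=False, p=True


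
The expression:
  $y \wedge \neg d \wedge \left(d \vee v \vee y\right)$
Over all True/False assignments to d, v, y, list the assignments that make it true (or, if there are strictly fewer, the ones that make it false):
is true only for:
  d=False, v=False, y=True;
  d=False, v=True, y=True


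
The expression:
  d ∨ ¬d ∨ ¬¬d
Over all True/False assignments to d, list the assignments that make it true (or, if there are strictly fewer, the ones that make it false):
is always true.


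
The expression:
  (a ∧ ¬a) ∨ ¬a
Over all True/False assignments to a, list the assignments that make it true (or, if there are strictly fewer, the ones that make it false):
is true only for:
  a=False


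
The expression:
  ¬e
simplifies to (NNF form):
¬e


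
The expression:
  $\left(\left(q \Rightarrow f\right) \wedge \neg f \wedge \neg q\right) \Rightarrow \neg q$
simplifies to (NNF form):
$\text{True}$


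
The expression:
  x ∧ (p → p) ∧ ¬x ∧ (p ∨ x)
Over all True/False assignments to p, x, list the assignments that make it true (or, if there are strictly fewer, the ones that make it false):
is never true.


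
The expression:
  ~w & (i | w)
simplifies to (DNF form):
i & ~w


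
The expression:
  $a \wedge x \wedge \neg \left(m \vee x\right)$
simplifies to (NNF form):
$\text{False}$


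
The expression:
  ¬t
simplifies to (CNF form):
¬t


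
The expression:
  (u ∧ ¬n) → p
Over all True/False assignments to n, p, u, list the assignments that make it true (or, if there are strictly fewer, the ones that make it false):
is false only for:
  n=False, p=False, u=True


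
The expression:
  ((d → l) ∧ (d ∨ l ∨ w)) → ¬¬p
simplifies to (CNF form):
(p ∨ ¬l) ∧ (d ∨ p ∨ ¬w)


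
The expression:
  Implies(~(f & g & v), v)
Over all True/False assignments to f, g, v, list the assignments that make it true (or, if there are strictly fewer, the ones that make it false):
is true only for:
  f=False, g=False, v=True;
  f=False, g=True, v=True;
  f=True, g=False, v=True;
  f=True, g=True, v=True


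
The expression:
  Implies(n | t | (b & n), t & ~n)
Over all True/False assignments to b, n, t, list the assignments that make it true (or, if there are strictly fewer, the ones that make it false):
is true only for:
  b=False, n=False, t=False;
  b=False, n=False, t=True;
  b=True, n=False, t=False;
  b=True, n=False, t=True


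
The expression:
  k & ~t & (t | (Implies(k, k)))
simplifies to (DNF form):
k & ~t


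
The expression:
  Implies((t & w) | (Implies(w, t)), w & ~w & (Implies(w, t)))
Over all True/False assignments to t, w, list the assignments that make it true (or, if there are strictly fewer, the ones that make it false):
is true only for:
  t=False, w=True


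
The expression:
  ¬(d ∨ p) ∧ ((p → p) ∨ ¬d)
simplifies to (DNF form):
¬d ∧ ¬p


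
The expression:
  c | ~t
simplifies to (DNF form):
c | ~t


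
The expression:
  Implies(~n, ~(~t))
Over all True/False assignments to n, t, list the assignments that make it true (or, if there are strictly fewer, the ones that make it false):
is false only for:
  n=False, t=False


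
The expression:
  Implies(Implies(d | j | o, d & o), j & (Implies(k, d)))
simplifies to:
j | (d & ~o) | (o & ~d)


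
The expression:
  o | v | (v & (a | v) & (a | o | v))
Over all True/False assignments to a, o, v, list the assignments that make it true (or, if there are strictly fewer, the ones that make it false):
is false only for:
  a=False, o=False, v=False;
  a=True, o=False, v=False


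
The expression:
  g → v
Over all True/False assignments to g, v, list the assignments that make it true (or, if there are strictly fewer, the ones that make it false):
is false only for:
  g=True, v=False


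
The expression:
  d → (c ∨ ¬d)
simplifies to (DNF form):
c ∨ ¬d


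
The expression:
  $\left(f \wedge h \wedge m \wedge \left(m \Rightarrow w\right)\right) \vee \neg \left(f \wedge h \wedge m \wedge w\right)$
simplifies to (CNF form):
$\text{True}$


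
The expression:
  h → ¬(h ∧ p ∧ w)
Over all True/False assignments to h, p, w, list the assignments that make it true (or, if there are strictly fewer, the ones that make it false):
is false only for:
  h=True, p=True, w=True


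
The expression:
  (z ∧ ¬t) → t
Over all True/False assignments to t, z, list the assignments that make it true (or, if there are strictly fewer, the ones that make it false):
is false only for:
  t=False, z=True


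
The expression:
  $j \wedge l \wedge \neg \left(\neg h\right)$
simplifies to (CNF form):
$h \wedge j \wedge l$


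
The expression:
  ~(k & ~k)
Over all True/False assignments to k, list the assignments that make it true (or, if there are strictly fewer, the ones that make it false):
is always true.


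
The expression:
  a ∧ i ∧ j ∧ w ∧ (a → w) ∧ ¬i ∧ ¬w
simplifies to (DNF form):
False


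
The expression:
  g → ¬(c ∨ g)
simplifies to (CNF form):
¬g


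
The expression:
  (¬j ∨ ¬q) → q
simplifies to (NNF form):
q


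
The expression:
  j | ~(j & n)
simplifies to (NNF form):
True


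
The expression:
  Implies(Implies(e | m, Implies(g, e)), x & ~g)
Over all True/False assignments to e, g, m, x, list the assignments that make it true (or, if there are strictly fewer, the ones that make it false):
is true only for:
  e=False, g=False, m=False, x=True;
  e=False, g=False, m=True, x=True;
  e=False, g=True, m=True, x=False;
  e=False, g=True, m=True, x=True;
  e=True, g=False, m=False, x=True;
  e=True, g=False, m=True, x=True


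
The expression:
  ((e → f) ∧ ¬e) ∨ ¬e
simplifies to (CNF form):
¬e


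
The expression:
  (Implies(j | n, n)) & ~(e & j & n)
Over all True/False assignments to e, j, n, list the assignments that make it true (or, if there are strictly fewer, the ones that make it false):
is false only for:
  e=False, j=True, n=False;
  e=True, j=True, n=False;
  e=True, j=True, n=True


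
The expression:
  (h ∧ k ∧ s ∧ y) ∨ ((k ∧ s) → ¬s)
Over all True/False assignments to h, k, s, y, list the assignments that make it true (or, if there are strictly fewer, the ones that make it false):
is false only for:
  h=False, k=True, s=True, y=False;
  h=False, k=True, s=True, y=True;
  h=True, k=True, s=True, y=False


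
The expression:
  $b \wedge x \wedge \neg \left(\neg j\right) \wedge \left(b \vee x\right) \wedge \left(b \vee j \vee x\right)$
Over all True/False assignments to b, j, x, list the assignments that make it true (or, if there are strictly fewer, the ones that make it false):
is true only for:
  b=True, j=True, x=True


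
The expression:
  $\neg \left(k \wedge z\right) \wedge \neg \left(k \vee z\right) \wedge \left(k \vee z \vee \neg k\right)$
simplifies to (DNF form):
$\neg k \wedge \neg z$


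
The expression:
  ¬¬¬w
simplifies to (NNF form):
¬w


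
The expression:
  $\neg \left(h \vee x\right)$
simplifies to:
$\neg h \wedge \neg x$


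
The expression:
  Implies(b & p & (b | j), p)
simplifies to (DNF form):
True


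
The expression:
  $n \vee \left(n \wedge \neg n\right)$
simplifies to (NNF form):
$n$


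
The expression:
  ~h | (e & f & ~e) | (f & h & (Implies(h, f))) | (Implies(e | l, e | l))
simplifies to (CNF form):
True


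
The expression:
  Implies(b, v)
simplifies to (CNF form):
v | ~b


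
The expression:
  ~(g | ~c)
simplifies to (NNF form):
c & ~g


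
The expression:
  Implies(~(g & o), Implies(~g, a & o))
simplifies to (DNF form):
g | (a & o)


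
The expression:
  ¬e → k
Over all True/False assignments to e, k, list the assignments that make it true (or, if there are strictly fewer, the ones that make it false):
is false only for:
  e=False, k=False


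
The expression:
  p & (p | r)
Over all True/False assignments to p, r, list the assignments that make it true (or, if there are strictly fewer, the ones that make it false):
is true only for:
  p=True, r=False;
  p=True, r=True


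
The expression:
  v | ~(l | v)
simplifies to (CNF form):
v | ~l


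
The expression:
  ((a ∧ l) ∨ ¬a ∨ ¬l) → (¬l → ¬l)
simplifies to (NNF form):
True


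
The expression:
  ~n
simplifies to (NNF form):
~n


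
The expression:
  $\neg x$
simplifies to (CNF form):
$\neg x$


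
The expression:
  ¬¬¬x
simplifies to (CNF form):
¬x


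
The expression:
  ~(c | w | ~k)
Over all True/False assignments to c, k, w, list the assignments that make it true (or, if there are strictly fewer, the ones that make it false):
is true only for:
  c=False, k=True, w=False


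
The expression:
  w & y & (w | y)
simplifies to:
w & y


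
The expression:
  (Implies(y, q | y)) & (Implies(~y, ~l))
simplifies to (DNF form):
y | ~l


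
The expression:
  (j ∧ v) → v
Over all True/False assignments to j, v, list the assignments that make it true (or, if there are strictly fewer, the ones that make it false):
is always true.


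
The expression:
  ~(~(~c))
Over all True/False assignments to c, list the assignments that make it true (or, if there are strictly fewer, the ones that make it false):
is true only for:
  c=False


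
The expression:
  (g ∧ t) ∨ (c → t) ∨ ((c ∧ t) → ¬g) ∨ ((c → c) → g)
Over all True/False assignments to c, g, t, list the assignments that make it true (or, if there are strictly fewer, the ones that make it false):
is always true.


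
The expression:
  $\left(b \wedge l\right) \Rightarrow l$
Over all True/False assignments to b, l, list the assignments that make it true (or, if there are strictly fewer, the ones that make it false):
is always true.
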